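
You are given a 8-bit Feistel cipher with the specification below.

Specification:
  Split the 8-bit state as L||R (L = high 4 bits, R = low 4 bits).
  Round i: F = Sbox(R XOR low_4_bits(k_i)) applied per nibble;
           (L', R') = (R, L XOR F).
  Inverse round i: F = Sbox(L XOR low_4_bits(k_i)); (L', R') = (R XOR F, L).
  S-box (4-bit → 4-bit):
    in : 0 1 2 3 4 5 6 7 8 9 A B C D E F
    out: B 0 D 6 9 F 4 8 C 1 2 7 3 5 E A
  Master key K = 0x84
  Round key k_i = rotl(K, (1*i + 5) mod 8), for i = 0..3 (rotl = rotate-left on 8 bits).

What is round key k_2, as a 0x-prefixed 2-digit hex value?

K = 0x84
k_0 = rotl(K, (1*0+5) mod 8) = rotl(K, 5) = 0x90
k_1 = rotl(K, (1*1+5) mod 8) = rotl(K, 6) = 0x21
k_2 = rotl(K, (1*2+5) mod 8) = rotl(K, 7) = 0x42

0x42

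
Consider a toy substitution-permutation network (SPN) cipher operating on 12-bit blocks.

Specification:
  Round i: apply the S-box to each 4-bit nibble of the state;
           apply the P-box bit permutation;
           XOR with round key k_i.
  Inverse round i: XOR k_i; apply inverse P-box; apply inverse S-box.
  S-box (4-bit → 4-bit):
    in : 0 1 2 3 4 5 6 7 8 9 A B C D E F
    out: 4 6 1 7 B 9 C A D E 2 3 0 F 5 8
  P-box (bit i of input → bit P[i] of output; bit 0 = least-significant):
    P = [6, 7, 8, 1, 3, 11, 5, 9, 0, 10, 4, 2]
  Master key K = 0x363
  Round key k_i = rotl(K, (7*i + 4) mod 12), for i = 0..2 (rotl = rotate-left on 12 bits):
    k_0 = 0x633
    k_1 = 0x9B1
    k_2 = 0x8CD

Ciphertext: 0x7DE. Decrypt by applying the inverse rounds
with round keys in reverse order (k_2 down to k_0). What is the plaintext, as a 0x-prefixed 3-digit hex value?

s_0 = ciphertext = 0x7DE
s_1 = InvRound(s_0, k_2) = 0x376
s_2 = InvRound(s_1, k_1) = 0x574
s_3 = InvRound(s_2, k_0) = 0x5F8

0x5F8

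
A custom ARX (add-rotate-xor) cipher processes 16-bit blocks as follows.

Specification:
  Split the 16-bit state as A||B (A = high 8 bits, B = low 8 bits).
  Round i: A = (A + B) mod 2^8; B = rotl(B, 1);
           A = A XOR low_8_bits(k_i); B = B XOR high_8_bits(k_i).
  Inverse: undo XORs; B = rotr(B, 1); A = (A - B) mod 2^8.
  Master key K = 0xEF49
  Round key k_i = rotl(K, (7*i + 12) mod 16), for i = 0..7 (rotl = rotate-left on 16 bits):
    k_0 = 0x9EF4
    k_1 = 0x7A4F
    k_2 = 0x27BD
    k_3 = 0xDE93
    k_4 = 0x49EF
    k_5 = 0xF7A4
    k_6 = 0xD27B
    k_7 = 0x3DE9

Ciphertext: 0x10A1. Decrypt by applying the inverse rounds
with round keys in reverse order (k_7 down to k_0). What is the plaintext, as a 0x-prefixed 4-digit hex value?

0x6474

s_0 = ciphertext = 0x10A1
s_1 = InvRound(s_0, k_7) = 0xAB4E
s_2 = InvRound(s_1, k_6) = 0x824E
s_3 = InvRound(s_2, k_5) = 0x4ADC
s_4 = InvRound(s_3, k_4) = 0xDBCA
s_5 = InvRound(s_4, k_3) = 0x3E0A
s_6 = InvRound(s_5, k_2) = 0xED96
s_7 = InvRound(s_6, k_1) = 0x2C76
s_8 = InvRound(s_7, k_0) = 0x6474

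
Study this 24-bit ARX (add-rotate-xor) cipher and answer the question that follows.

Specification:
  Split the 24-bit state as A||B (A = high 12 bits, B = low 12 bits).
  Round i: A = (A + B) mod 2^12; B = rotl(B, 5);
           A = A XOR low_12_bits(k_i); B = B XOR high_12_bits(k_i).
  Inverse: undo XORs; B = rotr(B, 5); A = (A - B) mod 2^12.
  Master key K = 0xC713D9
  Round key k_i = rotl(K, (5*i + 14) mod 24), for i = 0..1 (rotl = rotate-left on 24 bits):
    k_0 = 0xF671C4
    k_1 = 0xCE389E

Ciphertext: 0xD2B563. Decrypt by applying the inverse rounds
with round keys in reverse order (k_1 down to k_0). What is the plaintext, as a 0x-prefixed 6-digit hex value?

0xEB45F9

s_0 = ciphertext = 0xD2B563
s_1 = InvRound(s_0, k_1) = 0x56904C
s_2 = InvRound(s_1, k_0) = 0xEB45F9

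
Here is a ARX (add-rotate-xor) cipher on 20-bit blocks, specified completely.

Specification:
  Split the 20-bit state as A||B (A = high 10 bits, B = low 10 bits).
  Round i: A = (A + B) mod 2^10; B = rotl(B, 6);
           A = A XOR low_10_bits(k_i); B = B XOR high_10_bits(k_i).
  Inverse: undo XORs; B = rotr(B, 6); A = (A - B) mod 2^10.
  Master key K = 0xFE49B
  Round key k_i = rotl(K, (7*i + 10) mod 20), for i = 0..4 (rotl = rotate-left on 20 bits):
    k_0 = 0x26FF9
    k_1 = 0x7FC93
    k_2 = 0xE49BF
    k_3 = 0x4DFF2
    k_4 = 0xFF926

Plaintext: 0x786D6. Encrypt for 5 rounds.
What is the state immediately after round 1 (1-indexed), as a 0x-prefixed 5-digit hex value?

s_0 = plaintext = 0x786D6
s_1 = Round(s_0, k_0) = 0xD3936
s_2 = Round(s_1, k_1) = 0x05C6C
s_3 = Round(s_2, k_2) = 0x4F094
s_4 = Round(s_3, k_3) = 0x8883E
s_5 = Round(s_4, k_4) = 0xD187D

0xD3936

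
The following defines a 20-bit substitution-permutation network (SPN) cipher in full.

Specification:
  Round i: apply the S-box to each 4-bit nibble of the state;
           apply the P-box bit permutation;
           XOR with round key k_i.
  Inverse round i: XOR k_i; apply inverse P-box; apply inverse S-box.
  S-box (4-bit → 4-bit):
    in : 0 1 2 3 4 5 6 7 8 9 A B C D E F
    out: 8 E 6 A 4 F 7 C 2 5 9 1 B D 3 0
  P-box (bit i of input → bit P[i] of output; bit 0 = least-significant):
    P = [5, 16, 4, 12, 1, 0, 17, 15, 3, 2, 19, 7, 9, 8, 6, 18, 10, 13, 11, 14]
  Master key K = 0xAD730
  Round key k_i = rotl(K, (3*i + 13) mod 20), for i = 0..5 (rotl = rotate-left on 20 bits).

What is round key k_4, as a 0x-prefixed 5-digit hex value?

K = 0xAD730
k_0 = rotl(K, (3*0+13) mod 20) = rotl(K, 13) = 0x615AE
k_1 = rotl(K, (3*1+13) mod 20) = rotl(K, 16) = 0x0AD73
k_2 = rotl(K, (3*2+13) mod 20) = rotl(K, 19) = 0x56B98
k_3 = rotl(K, (3*3+13) mod 20) = rotl(K, 2) = 0xB5CC2
k_4 = rotl(K, (3*4+13) mod 20) = rotl(K, 5) = 0xAE615

0xAE615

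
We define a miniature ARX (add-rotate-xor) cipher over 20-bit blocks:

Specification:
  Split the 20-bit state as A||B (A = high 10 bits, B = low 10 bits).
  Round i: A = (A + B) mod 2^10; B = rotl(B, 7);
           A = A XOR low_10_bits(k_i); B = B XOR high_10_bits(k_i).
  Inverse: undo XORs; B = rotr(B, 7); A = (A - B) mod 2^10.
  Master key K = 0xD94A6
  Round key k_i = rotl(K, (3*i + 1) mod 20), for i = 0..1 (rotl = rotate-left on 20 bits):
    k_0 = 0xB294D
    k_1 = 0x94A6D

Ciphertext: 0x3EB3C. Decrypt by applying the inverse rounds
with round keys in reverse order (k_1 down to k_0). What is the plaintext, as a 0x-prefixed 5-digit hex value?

s_0 = ciphertext = 0x3EB3C
s_1 = InvRound(s_0, k_1) = 0xC9772
s_2 = InvRound(s_1, k_0) = 0x295C3

0x295C3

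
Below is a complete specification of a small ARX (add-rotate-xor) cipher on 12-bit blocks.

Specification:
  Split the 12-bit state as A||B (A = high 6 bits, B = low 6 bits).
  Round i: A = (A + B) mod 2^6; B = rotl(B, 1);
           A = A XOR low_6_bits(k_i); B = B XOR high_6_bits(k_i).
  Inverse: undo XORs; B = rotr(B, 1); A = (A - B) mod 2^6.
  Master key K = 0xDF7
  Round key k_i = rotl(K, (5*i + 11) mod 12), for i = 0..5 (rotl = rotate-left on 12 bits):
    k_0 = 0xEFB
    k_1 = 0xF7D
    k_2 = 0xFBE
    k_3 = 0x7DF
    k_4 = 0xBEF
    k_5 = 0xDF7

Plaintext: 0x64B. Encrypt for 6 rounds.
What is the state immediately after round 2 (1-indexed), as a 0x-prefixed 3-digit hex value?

s_0 = plaintext = 0x64B
s_1 = Round(s_0, k_0) = 0x7ED
s_2 = Round(s_1, k_1) = 0xC66
s_3 = Round(s_2, k_2) = 0xA73
s_4 = Round(s_3, k_3) = 0x0F8
s_5 = Round(s_4, k_4) = 0x51E
s_6 = Round(s_5, k_5) = 0x14B

0xC66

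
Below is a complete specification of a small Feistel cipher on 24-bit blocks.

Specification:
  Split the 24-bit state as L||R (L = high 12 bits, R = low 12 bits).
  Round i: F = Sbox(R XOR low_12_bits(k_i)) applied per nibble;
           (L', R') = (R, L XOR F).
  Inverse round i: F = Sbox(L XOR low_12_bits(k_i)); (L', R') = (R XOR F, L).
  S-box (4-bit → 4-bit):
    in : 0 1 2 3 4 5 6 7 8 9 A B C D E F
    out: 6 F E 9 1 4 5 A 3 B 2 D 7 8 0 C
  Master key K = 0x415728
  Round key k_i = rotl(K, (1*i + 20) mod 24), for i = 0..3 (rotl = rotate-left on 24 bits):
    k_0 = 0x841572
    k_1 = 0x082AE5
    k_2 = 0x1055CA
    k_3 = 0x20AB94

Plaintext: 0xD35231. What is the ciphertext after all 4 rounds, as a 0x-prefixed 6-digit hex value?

0xB1AC7A

s_0 = plaintext = 0xD35231
s_1 = Round(s_0, k_0) = 0x23172C
s_2 = Round(s_1, k_1) = 0x72CA4A
s_3 = Round(s_2, k_2) = 0xA4AB1A
s_4 = Round(s_3, k_3) = 0xB1AC7A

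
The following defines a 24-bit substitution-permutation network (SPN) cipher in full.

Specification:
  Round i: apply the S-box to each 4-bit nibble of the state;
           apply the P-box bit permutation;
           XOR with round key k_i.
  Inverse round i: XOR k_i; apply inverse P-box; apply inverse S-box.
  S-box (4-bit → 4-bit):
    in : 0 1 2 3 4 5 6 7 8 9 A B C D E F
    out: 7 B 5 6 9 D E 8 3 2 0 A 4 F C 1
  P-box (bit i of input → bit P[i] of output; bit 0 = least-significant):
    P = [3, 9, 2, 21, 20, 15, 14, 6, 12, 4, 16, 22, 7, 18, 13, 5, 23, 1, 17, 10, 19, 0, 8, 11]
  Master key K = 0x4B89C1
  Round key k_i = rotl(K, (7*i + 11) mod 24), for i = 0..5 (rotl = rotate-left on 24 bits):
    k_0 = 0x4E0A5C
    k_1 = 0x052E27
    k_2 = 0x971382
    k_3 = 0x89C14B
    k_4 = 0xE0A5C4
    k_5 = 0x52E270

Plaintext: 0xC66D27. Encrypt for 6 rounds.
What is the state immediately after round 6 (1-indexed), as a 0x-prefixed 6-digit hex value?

0xC4C82F

s_0 = plaintext = 0xC66D27
s_1 = Round(s_0, k_0) = 0x397F6E
s_2 = Round(s_1, k_1) = 0x25FF40
s_3 = Round(s_2, k_2) = 0x0D044E
s_4 = Round(s_3, k_3) = 0x77F48C
s_5 = Round(s_4, k_4) = 0xB03940
s_6 = Round(s_5, k_5) = 0xC4C82F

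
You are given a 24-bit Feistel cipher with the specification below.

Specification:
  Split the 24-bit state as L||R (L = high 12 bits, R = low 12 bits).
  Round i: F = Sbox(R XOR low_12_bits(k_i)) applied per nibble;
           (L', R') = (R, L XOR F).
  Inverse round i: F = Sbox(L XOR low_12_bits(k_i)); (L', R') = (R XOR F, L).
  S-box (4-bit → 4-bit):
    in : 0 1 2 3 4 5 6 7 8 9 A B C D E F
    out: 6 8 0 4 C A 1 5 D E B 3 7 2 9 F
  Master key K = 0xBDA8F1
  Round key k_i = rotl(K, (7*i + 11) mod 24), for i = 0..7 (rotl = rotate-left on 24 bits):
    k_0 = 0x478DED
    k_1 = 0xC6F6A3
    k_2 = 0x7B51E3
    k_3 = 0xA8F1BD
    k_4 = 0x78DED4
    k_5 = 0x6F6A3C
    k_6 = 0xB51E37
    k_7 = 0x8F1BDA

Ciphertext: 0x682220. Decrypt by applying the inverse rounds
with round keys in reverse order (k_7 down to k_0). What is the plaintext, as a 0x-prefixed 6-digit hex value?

0x167B78

s_0 = ciphertext = 0x682220
s_1 = InvRound(s_0, k_7) = 0x08D682
s_2 = InvRound(s_1, k_6) = 0xFB908D
s_3 = InvRound(s_2, k_5) = 0xA57FB9
s_4 = InvRound(s_3, k_4) = 0x36DA57
s_5 = InvRound(s_4, k_3) = 0xA7136D
s_6 = InvRound(s_5, k_2) = 0x08DA71
s_7 = InvRound(s_6, k_1) = 0xB7808D
s_8 = InvRound(s_7, k_0) = 0x167B78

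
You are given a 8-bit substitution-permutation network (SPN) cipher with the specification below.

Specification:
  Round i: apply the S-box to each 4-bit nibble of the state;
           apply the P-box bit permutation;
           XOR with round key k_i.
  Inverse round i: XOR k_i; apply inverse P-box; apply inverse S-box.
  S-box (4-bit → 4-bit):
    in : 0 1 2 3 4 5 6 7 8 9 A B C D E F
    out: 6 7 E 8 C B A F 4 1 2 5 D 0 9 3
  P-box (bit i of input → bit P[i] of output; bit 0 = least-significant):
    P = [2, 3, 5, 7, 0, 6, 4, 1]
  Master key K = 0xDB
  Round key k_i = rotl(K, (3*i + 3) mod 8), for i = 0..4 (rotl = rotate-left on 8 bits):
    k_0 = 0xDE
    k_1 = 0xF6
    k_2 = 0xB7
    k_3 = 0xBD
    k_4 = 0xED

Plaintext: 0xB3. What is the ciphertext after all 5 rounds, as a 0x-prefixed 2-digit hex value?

0x18

s_0 = plaintext = 0xB3
s_1 = Round(s_0, k_0) = 0x4F
s_2 = Round(s_1, k_1) = 0xE8
s_3 = Round(s_2, k_2) = 0x94
s_4 = Round(s_3, k_3) = 0x1C
s_5 = Round(s_4, k_4) = 0x18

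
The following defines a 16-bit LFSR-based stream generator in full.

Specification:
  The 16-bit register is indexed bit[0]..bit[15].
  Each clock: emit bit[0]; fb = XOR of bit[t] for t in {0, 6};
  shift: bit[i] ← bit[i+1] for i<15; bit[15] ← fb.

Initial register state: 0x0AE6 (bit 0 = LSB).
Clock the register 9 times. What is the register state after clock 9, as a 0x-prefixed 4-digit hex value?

reg_0 = 0x0AE6
clock 1: out=0, reg = 0x8573
clock 2: out=1, reg = 0x42B9
clock 3: out=1, reg = 0xA15C
clock 4: out=0, reg = 0xD0AE
clock 5: out=0, reg = 0x6857
clock 6: out=1, reg = 0x342B
clock 7: out=1, reg = 0x9A15
clock 8: out=1, reg = 0xCD0A
clock 9: out=0, reg = 0x6685

0x6685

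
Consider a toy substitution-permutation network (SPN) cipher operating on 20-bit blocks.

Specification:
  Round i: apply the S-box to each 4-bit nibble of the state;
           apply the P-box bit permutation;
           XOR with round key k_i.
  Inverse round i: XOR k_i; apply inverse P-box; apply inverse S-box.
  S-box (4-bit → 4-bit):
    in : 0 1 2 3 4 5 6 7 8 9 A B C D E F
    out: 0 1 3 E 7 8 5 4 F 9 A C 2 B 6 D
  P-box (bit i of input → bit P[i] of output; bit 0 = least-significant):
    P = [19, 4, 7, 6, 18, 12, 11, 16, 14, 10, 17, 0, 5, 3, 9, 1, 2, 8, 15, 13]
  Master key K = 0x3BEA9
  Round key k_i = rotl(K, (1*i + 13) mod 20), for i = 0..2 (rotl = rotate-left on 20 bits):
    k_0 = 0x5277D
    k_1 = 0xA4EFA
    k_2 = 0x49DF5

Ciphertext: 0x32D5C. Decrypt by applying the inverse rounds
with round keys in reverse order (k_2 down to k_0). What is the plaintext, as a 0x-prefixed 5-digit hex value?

s_0 = ciphertext = 0x32D5C
s_1 = InvRound(s_0, k_2) = 0xB2BD7
s_2 = InvRound(s_1, k_1) = 0xD2D50
s_3 = InvRound(s_2, k_0) = 0x14571

0x14571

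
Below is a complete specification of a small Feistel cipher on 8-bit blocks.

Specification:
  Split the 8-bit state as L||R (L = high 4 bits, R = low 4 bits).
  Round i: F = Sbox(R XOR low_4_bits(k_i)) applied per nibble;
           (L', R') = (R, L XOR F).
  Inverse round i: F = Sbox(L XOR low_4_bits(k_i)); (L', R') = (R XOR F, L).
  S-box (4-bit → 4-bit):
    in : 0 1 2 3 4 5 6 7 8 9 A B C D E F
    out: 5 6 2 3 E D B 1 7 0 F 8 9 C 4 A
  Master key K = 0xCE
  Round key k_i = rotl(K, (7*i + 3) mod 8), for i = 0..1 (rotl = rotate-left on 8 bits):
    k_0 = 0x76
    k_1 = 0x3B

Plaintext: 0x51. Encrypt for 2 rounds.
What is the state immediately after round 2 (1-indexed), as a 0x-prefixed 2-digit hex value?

0x4B

s_0 = plaintext = 0x51
s_1 = Round(s_0, k_0) = 0x14
s_2 = Round(s_1, k_1) = 0x4B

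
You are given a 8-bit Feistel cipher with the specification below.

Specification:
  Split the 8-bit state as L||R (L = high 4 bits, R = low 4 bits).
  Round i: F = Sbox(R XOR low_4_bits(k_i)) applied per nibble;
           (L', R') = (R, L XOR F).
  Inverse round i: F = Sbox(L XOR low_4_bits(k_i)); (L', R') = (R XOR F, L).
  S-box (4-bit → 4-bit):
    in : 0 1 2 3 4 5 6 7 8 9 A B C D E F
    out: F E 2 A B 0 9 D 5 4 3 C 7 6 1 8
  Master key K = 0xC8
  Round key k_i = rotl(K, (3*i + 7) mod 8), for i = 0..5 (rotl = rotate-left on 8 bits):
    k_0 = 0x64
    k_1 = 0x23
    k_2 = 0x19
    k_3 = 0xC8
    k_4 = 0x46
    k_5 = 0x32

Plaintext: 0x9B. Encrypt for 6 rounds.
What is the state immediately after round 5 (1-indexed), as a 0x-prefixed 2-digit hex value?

s_0 = plaintext = 0x9B
s_1 = Round(s_0, k_0) = 0xB1
s_2 = Round(s_1, k_1) = 0x19
s_3 = Round(s_2, k_2) = 0x9E
s_4 = Round(s_3, k_3) = 0xE0
s_5 = Round(s_4, k_4) = 0x07
s_6 = Round(s_5, k_5) = 0x70

0x07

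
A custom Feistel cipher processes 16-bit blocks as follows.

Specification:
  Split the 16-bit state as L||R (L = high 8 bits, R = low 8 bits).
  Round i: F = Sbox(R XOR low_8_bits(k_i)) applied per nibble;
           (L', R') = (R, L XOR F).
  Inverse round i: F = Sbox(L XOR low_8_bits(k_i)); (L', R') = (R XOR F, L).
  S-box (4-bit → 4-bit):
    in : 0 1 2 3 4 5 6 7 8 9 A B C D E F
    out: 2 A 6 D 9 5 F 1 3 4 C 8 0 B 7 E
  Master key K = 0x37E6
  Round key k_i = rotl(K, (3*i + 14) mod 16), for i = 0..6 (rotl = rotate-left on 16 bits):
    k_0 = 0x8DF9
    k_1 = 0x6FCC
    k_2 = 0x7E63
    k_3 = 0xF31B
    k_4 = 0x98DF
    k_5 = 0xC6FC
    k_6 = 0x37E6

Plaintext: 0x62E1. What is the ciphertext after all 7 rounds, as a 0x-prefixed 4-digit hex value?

s_0 = plaintext = 0x62E1
s_1 = Round(s_0, k_0) = 0xE1C1
s_2 = Round(s_1, k_1) = 0xC1CA
s_3 = Round(s_2, k_2) = 0xCA05
s_4 = Round(s_3, k_3) = 0x056D
s_5 = Round(s_4, k_4) = 0x6D83
s_6 = Round(s_5, k_5) = 0x8373
s_7 = Round(s_6, k_6) = 0x73C6

0x73C6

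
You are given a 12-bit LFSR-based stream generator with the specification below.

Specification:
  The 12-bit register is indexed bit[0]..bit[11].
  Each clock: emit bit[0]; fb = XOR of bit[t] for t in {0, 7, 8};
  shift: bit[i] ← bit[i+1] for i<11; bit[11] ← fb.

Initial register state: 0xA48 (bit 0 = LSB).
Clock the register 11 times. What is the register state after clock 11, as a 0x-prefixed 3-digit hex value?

0x7ED

reg_0 = 0xA48
clock 1: out=0, reg = 0x524
clock 2: out=0, reg = 0xA92
clock 3: out=0, reg = 0xD49
clock 4: out=1, reg = 0x6A4
clock 5: out=0, reg = 0xB52
clock 6: out=0, reg = 0xDA9
clock 7: out=1, reg = 0xED4
clock 8: out=0, reg = 0xF6A
clock 9: out=0, reg = 0xFB5
clock 10: out=1, reg = 0xFDA
clock 11: out=0, reg = 0x7ED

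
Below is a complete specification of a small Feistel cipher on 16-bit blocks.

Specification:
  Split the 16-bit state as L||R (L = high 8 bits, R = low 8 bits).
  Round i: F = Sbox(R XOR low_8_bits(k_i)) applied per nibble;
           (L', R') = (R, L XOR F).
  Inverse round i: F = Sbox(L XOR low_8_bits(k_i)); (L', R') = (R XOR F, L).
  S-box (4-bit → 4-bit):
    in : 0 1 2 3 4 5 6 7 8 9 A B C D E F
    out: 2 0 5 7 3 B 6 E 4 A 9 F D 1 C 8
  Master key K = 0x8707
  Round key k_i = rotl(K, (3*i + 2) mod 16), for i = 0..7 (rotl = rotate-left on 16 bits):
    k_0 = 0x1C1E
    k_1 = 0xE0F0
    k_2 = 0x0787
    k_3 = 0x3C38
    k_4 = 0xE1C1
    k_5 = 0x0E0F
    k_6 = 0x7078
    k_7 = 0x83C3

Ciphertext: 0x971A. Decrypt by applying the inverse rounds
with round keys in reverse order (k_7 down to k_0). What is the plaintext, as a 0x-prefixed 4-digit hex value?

0x95DD

s_0 = ciphertext = 0x971A
s_1 = InvRound(s_0, k_7) = 0xA997
s_2 = InvRound(s_1, k_6) = 0x87A9
s_3 = InvRound(s_2, k_5) = 0xED87
s_4 = InvRound(s_3, k_4) = 0xDAED
s_5 = InvRound(s_4, k_3) = 0x28DA
s_6 = InvRound(s_5, k_2) = 0x4228
s_7 = InvRound(s_6, k_1) = 0xDD42
s_8 = InvRound(s_7, k_0) = 0x95DD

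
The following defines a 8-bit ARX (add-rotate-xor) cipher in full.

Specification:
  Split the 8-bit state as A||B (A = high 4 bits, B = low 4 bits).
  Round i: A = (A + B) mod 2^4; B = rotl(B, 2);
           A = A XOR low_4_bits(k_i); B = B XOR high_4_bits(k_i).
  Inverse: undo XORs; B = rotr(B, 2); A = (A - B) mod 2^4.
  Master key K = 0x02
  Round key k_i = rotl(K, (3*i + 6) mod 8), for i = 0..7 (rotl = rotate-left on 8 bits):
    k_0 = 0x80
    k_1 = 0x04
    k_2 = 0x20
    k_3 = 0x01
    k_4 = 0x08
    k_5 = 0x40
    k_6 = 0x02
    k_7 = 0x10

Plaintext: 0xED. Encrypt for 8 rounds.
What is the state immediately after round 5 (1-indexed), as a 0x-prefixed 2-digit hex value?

s_0 = plaintext = 0xED
s_1 = Round(s_0, k_0) = 0xBF
s_2 = Round(s_1, k_1) = 0xEF
s_3 = Round(s_2, k_2) = 0xDD
s_4 = Round(s_3, k_3) = 0xB7
s_5 = Round(s_4, k_4) = 0xAD
s_6 = Round(s_5, k_5) = 0x73
s_7 = Round(s_6, k_6) = 0x8C
s_8 = Round(s_7, k_7) = 0x42

0xAD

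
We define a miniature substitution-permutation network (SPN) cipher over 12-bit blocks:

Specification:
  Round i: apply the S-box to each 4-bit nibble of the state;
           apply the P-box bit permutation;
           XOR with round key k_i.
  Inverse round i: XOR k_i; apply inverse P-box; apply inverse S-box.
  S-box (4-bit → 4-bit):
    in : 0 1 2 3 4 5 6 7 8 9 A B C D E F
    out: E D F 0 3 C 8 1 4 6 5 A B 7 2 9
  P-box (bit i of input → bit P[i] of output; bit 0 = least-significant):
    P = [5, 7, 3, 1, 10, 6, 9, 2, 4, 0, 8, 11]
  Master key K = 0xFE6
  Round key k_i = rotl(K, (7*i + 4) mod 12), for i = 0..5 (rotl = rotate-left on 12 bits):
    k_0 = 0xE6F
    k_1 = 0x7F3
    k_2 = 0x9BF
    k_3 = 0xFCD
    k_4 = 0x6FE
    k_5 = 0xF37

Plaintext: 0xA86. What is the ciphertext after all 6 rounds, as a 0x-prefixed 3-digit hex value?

0x546

s_0 = plaintext = 0xA86
s_1 = Round(s_0, k_0) = 0xD7D
s_2 = Round(s_1, k_1) = 0x24A
s_3 = Round(s_2, k_2) = 0x4C6
s_4 = Round(s_3, k_3) = 0xB9A
s_5 = Round(s_4, k_4) = 0xC97
s_6 = Round(s_5, k_5) = 0x546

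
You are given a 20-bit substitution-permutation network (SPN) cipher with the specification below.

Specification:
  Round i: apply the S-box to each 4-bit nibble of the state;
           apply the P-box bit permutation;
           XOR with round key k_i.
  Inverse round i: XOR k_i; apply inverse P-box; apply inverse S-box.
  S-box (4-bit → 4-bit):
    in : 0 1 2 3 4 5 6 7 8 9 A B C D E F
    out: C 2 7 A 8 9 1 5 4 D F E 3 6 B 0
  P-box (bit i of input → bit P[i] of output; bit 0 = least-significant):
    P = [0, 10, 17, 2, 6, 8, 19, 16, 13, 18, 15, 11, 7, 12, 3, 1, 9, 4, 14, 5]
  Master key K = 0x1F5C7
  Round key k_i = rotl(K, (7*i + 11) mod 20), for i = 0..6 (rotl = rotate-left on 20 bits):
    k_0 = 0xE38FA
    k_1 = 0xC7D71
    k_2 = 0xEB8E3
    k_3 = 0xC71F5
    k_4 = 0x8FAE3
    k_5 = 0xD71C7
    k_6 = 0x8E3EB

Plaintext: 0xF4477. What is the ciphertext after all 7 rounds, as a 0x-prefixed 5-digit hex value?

0x42CA4

s_0 = plaintext = 0xF4477
s_1 = Round(s_0, k_0) = 0x430B9
s_2 = Round(s_1, k_1) = 0x7E456
s_3 = Round(s_2, k_2) = 0xFE220
s_4 = Round(s_3, k_3) = 0x2C033
s_5 = Round(s_4, k_4) = 0x92577
s_6 = Round(s_5, k_5) = 0x70B2E
s_7 = Round(s_6, k_6) = 0x42CA4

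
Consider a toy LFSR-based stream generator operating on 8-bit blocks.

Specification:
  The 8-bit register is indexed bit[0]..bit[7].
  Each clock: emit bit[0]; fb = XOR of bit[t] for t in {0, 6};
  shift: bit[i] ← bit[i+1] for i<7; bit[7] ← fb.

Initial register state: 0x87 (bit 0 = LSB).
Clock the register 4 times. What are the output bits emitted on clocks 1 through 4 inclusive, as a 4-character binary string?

reg_0 = 0x87
clock 1: out=1, reg = 0xC3
clock 2: out=1, reg = 0x61
clock 3: out=1, reg = 0x30
clock 4: out=0, reg = 0x18

1110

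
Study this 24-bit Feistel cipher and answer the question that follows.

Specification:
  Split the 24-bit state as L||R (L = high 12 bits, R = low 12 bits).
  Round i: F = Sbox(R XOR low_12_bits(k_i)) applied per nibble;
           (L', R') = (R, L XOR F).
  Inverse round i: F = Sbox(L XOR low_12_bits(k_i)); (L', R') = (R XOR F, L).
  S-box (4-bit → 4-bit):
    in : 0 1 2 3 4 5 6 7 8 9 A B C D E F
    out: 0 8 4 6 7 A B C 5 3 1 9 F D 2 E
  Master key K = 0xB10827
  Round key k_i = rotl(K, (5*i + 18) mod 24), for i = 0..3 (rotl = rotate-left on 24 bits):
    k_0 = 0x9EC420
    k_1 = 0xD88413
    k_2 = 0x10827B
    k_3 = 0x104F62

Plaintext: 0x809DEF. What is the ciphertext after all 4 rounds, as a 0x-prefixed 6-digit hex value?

s_0 = plaintext = 0x809DEF
s_1 = Round(s_0, k_0) = 0xDEFBF7
s_2 = Round(s_1, k_1) = 0xBF73C8
s_3 = Round(s_2, k_2) = 0x3C8361
s_4 = Round(s_3, k_3) = 0x361CCE

0x361CCE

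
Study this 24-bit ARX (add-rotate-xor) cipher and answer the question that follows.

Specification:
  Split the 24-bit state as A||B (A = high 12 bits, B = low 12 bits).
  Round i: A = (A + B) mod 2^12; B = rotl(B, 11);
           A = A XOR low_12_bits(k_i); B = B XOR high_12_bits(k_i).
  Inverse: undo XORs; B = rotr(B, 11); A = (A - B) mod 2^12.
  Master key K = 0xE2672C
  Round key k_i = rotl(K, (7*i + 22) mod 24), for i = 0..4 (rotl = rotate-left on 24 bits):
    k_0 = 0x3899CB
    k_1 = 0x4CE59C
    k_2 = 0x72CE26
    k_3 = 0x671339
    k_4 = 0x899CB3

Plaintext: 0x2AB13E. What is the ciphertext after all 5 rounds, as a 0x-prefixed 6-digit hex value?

s_0 = plaintext = 0x2AB13E
s_1 = Round(s_0, k_0) = 0xA22316
s_2 = Round(s_1, k_1) = 0x8A4545
s_3 = Round(s_2, k_2) = 0x3CFD8E
s_4 = Round(s_3, k_3) = 0x2640B6
s_5 = Round(s_4, k_4) = 0xFA98C2

0xFA98C2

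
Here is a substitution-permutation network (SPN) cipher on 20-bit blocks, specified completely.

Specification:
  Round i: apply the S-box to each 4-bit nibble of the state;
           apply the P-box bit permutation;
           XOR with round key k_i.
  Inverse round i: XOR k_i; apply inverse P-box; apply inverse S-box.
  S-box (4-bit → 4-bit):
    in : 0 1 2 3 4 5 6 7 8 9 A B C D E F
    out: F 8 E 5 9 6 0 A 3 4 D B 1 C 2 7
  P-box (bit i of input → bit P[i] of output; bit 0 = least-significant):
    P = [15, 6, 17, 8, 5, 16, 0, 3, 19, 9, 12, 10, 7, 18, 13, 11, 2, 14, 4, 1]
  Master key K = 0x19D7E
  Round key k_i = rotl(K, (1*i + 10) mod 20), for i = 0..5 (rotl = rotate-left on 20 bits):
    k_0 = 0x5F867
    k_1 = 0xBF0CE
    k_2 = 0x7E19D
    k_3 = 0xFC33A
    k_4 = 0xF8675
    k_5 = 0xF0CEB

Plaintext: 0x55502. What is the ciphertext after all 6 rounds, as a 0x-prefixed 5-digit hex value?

0x3097F

s_0 = plaintext = 0x55502
s_1 = Round(s_0, k_0) = 0x28B1E
s_2 = Round(s_1, k_1) = 0x7B614
s_3 = Round(s_2, k_2) = 0x32817
s_4 = Round(s_3, k_3) = 0x3E866
s_5 = Round(s_4, k_4) = 0x38461
s_6 = Round(s_5, k_5) = 0x3097F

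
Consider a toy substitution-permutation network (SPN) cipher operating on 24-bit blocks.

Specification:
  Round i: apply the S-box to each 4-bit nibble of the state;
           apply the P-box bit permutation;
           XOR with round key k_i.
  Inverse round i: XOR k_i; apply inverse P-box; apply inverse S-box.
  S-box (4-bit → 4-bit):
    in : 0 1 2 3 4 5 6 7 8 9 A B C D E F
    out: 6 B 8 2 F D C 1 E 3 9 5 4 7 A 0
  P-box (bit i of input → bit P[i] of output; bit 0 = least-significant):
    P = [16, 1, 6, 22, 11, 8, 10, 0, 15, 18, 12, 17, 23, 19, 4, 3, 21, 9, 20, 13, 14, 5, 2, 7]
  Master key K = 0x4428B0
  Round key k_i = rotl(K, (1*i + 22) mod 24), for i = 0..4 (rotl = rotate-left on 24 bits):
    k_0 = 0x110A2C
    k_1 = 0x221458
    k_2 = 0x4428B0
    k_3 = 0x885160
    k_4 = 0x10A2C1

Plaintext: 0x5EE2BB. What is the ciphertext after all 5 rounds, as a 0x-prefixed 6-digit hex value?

0x1A06A6

s_0 = plaintext = 0x5EE2BB
s_1 = Round(s_0, k_0) = 0x1A64E0
s_2 = Round(s_1, k_1) = 0x04E5A3
s_3 = Round(s_2, k_2) = 0x7E929F
s_4 = Round(s_3, k_3) = 0x023A60
s_5 = Round(s_4, k_4) = 0x1A06A6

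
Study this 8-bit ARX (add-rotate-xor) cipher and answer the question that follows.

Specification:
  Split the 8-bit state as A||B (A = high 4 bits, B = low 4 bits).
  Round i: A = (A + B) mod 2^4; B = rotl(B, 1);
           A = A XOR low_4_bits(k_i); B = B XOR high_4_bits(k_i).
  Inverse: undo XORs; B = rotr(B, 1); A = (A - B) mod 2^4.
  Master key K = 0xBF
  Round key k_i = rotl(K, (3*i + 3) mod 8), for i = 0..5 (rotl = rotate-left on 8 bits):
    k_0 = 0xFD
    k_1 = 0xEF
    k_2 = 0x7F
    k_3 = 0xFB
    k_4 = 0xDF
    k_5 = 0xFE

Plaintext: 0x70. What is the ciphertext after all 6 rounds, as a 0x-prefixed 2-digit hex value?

0x51

s_0 = plaintext = 0x70
s_1 = Round(s_0, k_0) = 0xAF
s_2 = Round(s_1, k_1) = 0x61
s_3 = Round(s_2, k_2) = 0x85
s_4 = Round(s_3, k_3) = 0x65
s_5 = Round(s_4, k_4) = 0x47
s_6 = Round(s_5, k_5) = 0x51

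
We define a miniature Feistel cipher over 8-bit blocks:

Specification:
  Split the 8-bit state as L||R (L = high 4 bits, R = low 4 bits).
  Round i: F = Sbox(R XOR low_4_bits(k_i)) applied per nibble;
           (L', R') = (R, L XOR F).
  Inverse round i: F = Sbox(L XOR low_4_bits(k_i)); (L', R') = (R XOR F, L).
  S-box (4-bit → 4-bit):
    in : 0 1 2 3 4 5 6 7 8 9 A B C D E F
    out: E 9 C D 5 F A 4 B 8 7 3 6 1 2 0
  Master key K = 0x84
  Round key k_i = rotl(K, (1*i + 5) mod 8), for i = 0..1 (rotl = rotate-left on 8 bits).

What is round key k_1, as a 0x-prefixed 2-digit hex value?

K = 0x84
k_0 = rotl(K, (1*0+5) mod 8) = rotl(K, 5) = 0x90
k_1 = rotl(K, (1*1+5) mod 8) = rotl(K, 6) = 0x21

0x21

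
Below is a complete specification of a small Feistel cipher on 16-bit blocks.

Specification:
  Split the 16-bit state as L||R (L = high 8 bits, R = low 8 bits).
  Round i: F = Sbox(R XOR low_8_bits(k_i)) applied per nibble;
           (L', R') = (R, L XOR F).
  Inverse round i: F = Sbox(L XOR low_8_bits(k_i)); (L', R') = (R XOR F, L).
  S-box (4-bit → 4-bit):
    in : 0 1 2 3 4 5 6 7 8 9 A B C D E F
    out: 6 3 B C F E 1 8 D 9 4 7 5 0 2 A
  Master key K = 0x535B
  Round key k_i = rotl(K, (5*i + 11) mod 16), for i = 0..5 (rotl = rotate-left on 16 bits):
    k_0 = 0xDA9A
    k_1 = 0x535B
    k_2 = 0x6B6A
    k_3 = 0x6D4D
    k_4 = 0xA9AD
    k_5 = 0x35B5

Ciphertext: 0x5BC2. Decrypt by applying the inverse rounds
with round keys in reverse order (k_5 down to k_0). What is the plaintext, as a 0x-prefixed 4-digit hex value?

0x50B9

s_0 = ciphertext = 0x5BC2
s_1 = InvRound(s_0, k_5) = 0xE05B
s_2 = InvRound(s_1, k_4) = 0xABE0
s_3 = InvRound(s_2, k_3) = 0xC1AB
s_4 = InvRound(s_3, k_2) = 0xECC1
s_5 = InvRound(s_4, k_1) = 0xB9EC
s_6 = InvRound(s_5, k_0) = 0x50B9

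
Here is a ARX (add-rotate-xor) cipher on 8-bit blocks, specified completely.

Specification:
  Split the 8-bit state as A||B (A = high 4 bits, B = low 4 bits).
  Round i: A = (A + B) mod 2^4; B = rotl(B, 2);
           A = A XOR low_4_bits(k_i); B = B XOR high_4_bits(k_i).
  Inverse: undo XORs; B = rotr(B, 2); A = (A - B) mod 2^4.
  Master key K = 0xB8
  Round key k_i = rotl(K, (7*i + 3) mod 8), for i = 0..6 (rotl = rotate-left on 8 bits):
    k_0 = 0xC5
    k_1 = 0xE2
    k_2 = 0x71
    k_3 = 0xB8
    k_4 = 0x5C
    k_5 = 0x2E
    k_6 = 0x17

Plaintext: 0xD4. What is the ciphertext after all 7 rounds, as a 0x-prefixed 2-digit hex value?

s_0 = plaintext = 0xD4
s_1 = Round(s_0, k_0) = 0x4D
s_2 = Round(s_1, k_1) = 0x39
s_3 = Round(s_2, k_2) = 0xD1
s_4 = Round(s_3, k_3) = 0x6F
s_5 = Round(s_4, k_4) = 0x9A
s_6 = Round(s_5, k_5) = 0xD8
s_7 = Round(s_6, k_6) = 0x23

0x23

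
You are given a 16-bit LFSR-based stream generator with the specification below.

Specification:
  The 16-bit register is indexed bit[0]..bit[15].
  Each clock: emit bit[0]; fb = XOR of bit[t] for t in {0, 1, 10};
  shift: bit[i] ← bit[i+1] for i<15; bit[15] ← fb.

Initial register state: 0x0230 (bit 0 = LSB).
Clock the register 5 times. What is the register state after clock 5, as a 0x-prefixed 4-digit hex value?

0x4011

reg_0 = 0x0230
clock 1: out=0, reg = 0x0118
clock 2: out=0, reg = 0x008C
clock 3: out=0, reg = 0x0046
clock 4: out=0, reg = 0x8023
clock 5: out=1, reg = 0x4011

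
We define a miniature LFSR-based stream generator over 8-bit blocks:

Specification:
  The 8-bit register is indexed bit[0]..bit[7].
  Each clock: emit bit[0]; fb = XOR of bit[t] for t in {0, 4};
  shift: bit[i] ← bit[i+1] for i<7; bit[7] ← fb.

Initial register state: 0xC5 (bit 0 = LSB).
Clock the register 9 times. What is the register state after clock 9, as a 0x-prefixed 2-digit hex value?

reg_0 = 0xC5
clock 1: out=1, reg = 0xE2
clock 2: out=0, reg = 0x71
clock 3: out=1, reg = 0x38
clock 4: out=0, reg = 0x9C
clock 5: out=0, reg = 0xCE
clock 6: out=0, reg = 0x67
clock 7: out=1, reg = 0xB3
clock 8: out=1, reg = 0x59
clock 9: out=1, reg = 0x2C

0x2C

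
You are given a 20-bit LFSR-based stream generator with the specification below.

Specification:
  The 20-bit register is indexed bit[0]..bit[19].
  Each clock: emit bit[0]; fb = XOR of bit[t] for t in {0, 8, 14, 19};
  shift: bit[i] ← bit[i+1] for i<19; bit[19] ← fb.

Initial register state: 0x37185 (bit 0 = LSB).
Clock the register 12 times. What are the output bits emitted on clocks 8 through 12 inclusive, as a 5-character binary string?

11000

reg_0 = 0x37185
clock 1: out=1, reg = 0x9B8C2
clock 2: out=0, reg = 0xCDC61
clock 3: out=1, reg = 0xE6E30
clock 4: out=0, reg = 0x73718
clock 5: out=0, reg = 0xB9B8C
clock 6: out=0, reg = 0x5CDC6
clock 7: out=0, reg = 0x2E6E3
clock 8: out=1, reg = 0x17371
clock 9: out=1, reg = 0x8B9B8
clock 10: out=0, reg = 0x45CDC
clock 11: out=0, reg = 0xA2E6E
clock 12: out=0, reg = 0xD1737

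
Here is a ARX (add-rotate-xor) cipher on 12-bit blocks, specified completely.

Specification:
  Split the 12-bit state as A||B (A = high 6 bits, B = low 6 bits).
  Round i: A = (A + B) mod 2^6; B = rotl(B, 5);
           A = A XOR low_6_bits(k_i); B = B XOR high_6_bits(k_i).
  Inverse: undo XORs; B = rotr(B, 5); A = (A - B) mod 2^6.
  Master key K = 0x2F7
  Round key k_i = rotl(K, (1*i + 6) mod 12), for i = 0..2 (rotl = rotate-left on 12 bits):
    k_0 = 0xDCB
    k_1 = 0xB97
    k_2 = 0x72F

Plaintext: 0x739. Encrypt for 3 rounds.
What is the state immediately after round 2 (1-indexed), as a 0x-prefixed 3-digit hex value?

s_0 = plaintext = 0x739
s_1 = Round(s_0, k_0) = 0x78B
s_2 = Round(s_1, k_1) = 0xF8B
s_3 = Round(s_2, k_2) = 0x9B9

0xF8B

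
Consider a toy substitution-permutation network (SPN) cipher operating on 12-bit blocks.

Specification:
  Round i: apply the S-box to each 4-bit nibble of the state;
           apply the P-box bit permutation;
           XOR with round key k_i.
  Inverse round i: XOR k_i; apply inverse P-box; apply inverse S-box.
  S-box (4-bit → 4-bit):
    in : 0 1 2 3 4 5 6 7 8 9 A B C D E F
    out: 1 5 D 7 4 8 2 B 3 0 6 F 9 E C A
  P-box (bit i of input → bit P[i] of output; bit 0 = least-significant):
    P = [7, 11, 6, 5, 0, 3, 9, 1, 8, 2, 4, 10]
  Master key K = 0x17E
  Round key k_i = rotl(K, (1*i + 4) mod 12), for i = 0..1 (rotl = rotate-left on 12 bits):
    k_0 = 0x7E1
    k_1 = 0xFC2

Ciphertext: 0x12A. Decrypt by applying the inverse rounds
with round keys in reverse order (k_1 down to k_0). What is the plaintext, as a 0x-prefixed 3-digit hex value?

0x9D4

s_0 = ciphertext = 0x12A
s_1 = InvRound(s_0, k_1) = 0x5AB
s_2 = InvRound(s_1, k_0) = 0x9D4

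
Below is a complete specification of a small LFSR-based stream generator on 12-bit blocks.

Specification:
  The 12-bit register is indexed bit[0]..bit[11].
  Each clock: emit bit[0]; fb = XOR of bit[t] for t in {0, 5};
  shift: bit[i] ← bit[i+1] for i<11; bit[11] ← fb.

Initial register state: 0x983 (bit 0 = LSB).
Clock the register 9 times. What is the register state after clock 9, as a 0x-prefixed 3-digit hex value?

0x27C

reg_0 = 0x983
clock 1: out=1, reg = 0xCC1
clock 2: out=1, reg = 0xE60
clock 3: out=0, reg = 0xF30
clock 4: out=0, reg = 0xF98
clock 5: out=0, reg = 0x7CC
clock 6: out=0, reg = 0x3E6
clock 7: out=0, reg = 0x9F3
clock 8: out=1, reg = 0x4F9
clock 9: out=1, reg = 0x27C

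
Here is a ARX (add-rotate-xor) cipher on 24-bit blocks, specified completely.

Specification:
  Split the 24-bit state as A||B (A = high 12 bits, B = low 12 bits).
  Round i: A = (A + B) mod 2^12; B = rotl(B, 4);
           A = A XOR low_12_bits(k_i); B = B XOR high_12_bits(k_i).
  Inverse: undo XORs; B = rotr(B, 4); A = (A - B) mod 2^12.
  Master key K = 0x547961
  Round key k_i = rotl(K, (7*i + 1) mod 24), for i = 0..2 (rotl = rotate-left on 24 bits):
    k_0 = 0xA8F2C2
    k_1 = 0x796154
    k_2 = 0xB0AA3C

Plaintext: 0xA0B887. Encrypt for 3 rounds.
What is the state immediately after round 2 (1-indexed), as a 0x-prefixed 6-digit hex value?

s_0 = plaintext = 0xA0B887
s_1 = Round(s_0, k_0) = 0x0502F7
s_2 = Round(s_1, k_1) = 0x2138E4
s_3 = Round(s_2, k_2) = 0x0CB542

0x2138E4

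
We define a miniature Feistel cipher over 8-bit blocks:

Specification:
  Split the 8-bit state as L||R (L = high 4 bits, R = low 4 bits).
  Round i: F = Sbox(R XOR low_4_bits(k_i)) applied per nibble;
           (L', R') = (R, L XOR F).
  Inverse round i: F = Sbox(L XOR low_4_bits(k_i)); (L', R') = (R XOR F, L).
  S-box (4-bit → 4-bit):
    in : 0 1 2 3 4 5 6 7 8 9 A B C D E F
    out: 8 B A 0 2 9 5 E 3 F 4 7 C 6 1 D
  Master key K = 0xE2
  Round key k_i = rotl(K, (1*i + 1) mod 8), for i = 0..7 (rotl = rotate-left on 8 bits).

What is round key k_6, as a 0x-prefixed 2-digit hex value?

0x71

K = 0xE2
k_0 = rotl(K, (1*0+1) mod 8) = rotl(K, 1) = 0xC5
k_1 = rotl(K, (1*1+1) mod 8) = rotl(K, 2) = 0x8B
k_2 = rotl(K, (1*2+1) mod 8) = rotl(K, 3) = 0x17
k_3 = rotl(K, (1*3+1) mod 8) = rotl(K, 4) = 0x2E
k_4 = rotl(K, (1*4+1) mod 8) = rotl(K, 5) = 0x5C
k_5 = rotl(K, (1*5+1) mod 8) = rotl(K, 6) = 0xB8
k_6 = rotl(K, (1*6+1) mod 8) = rotl(K, 7) = 0x71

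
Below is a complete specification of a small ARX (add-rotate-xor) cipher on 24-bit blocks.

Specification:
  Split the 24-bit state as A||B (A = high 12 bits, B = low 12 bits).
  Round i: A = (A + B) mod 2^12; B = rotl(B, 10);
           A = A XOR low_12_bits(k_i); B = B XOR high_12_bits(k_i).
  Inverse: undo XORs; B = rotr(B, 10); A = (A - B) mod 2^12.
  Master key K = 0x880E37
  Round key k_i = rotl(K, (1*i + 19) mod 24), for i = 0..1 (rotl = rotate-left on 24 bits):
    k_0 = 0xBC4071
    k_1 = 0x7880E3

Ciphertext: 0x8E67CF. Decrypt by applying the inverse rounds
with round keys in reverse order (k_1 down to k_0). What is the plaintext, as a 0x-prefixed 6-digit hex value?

0xB36B62

s_0 = ciphertext = 0x8E67CF
s_1 = InvRound(s_0, k_1) = 0x6E911C
s_2 = InvRound(s_1, k_0) = 0xB36B62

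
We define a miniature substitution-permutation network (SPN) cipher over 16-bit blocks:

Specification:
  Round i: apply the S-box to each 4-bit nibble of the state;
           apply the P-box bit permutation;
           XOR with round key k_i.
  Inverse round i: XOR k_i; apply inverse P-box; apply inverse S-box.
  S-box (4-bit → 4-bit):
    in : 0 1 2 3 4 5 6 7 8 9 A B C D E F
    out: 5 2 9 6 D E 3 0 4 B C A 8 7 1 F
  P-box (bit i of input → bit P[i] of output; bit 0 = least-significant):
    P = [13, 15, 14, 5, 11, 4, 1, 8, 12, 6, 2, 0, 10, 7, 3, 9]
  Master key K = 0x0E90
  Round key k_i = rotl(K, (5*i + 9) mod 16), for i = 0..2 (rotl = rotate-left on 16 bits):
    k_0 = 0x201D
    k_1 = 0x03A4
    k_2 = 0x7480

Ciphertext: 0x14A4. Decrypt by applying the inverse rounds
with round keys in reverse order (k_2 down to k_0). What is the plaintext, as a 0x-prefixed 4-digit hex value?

s_0 = ciphertext = 0x14A4
s_1 = InvRound(s_0, k_2) = 0x7874
s_2 = InvRound(s_1, k_1) = 0xB690
s_3 = InvRound(s_2, k_0) = 0xF471

0xF471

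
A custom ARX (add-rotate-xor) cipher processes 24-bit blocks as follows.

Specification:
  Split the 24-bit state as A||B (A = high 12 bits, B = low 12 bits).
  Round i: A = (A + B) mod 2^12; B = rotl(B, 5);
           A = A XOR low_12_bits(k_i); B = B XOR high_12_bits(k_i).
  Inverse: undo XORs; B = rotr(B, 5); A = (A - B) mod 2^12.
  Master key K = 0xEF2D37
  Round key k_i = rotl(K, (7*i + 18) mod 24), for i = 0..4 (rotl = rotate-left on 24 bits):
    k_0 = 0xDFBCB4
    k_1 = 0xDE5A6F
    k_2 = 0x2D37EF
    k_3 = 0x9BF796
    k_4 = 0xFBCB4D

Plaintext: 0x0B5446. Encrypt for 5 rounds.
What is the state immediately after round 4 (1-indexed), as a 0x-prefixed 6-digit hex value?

s_0 = plaintext = 0x0B5446
s_1 = Round(s_0, k_0) = 0x84F533
s_2 = Round(s_1, k_1) = 0x7EDB8F
s_3 = Round(s_2, k_2) = 0x493324
s_4 = Round(s_3, k_3) = 0x021D39
s_5 = Round(s_4, k_4) = 0x617886

0x021D39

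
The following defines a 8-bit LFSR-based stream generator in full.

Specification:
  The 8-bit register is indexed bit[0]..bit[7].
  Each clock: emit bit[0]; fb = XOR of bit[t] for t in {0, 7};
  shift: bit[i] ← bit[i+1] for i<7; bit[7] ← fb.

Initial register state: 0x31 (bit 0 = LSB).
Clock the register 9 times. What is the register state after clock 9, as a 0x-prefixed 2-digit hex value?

0x77

reg_0 = 0x31
clock 1: out=1, reg = 0x98
clock 2: out=0, reg = 0xCC
clock 3: out=0, reg = 0xE6
clock 4: out=0, reg = 0xF3
clock 5: out=1, reg = 0x79
clock 6: out=1, reg = 0xBC
clock 7: out=0, reg = 0xDE
clock 8: out=0, reg = 0xEF
clock 9: out=1, reg = 0x77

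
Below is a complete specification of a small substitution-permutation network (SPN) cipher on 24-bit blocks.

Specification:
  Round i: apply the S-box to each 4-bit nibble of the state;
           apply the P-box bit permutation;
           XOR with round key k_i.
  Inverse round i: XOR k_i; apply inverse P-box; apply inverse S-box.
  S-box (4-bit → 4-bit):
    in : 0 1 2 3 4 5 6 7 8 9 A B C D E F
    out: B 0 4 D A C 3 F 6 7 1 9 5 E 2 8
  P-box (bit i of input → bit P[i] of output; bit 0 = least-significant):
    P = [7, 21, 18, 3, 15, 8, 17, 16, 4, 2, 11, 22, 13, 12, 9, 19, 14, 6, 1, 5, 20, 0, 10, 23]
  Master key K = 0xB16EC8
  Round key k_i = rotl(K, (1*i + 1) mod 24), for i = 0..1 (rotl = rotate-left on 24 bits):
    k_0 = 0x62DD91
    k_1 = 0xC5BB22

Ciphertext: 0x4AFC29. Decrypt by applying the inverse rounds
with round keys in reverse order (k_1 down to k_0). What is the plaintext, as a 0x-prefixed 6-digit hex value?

s_0 = ciphertext = 0x4AFC29
s_1 = InvRound(s_0, k_1) = 0xDC51D5
s_2 = InvRound(s_1, k_0) = 0x3EF8C8

0x3EF8C8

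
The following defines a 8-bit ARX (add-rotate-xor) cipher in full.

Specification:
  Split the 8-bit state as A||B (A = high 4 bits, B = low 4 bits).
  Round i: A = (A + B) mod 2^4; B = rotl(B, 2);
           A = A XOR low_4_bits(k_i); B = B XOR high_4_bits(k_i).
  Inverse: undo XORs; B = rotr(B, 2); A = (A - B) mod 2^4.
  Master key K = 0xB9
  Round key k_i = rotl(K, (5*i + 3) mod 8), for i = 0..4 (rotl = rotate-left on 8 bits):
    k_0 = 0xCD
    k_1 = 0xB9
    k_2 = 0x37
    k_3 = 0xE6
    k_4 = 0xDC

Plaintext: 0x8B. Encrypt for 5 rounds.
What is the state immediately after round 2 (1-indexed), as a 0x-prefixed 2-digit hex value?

0x93

s_0 = plaintext = 0x8B
s_1 = Round(s_0, k_0) = 0xE2
s_2 = Round(s_1, k_1) = 0x93
s_3 = Round(s_2, k_2) = 0xBF
s_4 = Round(s_3, k_3) = 0xC1
s_5 = Round(s_4, k_4) = 0x19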